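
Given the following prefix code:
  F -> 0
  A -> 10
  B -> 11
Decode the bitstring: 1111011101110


Decoding step by step:
Bits 11 -> B
Bits 11 -> B
Bits 0 -> F
Bits 11 -> B
Bits 10 -> A
Bits 11 -> B
Bits 10 -> A


Decoded message: BBFBABA


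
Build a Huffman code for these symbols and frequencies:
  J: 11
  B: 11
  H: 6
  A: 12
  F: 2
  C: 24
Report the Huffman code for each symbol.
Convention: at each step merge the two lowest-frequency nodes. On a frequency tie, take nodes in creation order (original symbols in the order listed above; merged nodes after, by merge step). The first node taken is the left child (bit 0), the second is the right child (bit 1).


Huffman tree construction:
Step 1: Merge F(2) + H(6) = 8
Step 2: Merge (F+H)(8) + J(11) = 19
Step 3: Merge B(11) + A(12) = 23
Step 4: Merge ((F+H)+J)(19) + (B+A)(23) = 42
Step 5: Merge C(24) + (((F+H)+J)+(B+A))(42) = 66
Read each symbol's code off the tree from the root (left child = 0, right child = 1).

Codes:
  J: 101 (length 3)
  B: 110 (length 3)
  H: 1001 (length 4)
  A: 111 (length 3)
  F: 1000 (length 4)
  C: 0 (length 1)
Average code length: 158/66 = 2.3939 bits/symbol


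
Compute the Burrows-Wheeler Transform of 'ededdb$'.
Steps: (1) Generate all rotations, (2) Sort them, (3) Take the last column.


Rotations (sorted):
  0: $ededdb -> last char: b
  1: b$ededd -> last char: d
  2: db$eded -> last char: d
  3: ddb$ede -> last char: e
  4: deddb$e -> last char: e
  5: eddb$ed -> last char: d
  6: ededdb$ -> last char: $


BWT = bddeed$


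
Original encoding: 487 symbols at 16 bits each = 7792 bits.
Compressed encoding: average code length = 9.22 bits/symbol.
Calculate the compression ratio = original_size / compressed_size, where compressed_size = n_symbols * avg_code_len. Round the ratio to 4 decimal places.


original_size = n_symbols * orig_bits = 487 * 16 = 7792 bits
compressed_size = n_symbols * avg_code_len = 487 * 9.22 = 4490.14 bits
ratio = original_size / compressed_size = 7792 / 4490.14 = 1.7354

Compression ratio = 1.7354


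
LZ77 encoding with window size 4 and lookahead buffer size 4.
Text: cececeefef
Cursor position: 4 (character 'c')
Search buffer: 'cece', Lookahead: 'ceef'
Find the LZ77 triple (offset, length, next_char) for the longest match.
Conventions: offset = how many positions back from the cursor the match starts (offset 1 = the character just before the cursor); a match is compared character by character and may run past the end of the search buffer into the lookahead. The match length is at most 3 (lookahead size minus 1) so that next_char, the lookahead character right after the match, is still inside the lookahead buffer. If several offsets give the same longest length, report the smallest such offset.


Try each offset into the search buffer:
  offset=1 (pos 3, char 'e'): match length 0
  offset=2 (pos 2, char 'c'): match length 2
  offset=3 (pos 1, char 'e'): match length 0
  offset=4 (pos 0, char 'c'): match length 2
Longest match has length 2, found at offsets 2, 4; take the smallest, offset 2.
next_char = character at position 4 + 2 = 6 -> 'e'

Best match: offset=2, length=2 (matching 'ce' starting at position 2)
LZ77 triple: (2, 2, 'e')


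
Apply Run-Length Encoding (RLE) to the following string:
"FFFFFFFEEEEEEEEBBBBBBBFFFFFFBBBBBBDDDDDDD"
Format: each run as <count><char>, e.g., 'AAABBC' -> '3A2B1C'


Scanning runs left to right:
  i=0: run of 'F' x 7 -> '7F'
  i=7: run of 'E' x 8 -> '8E'
  i=15: run of 'B' x 7 -> '7B'
  i=22: run of 'F' x 6 -> '6F'
  i=28: run of 'B' x 6 -> '6B'
  i=34: run of 'D' x 7 -> '7D'

RLE = 7F8E7B6F6B7D


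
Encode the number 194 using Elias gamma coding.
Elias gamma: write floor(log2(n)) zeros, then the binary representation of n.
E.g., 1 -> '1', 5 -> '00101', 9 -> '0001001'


num_bits = floor(log2(194)) + 1 = 8
leading_zeros = num_bits - 1 = 7
binary(194) = 11000010

Elias gamma(194) = '0000000' + '11000010' = 000000011000010 (15 bits)


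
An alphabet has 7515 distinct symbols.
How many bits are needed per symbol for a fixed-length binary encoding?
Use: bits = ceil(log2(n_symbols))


log2(7515) = 12.8756
Bracket: 2^12 = 4096 < 7515 <= 2^13 = 8192
So ceil(log2(7515)) = 13

bits = ceil(log2(7515)) = ceil(12.8756) = 13 bits


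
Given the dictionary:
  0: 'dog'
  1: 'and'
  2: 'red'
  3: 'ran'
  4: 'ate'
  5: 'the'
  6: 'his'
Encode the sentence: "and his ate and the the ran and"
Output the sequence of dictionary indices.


Look up each word in the dictionary:
  'and' -> 1
  'his' -> 6
  'ate' -> 4
  'and' -> 1
  'the' -> 5
  'the' -> 5
  'ran' -> 3
  'and' -> 1

Encoded: [1, 6, 4, 1, 5, 5, 3, 1]


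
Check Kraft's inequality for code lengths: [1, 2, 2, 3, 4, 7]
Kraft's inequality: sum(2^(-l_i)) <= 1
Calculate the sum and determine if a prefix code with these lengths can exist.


Sum = 2^(-1) + 2^(-2) + 2^(-2) + 2^(-3) + 2^(-4) + 2^(-7)
    = 0.5 + 0.25 + 0.25 + 0.125 + 0.0625 + 0.0078125
    = 153/128 = 1.1953125
Since 1.1953125 > 1, Kraft's inequality is NOT satisfied.
A prefix code with these lengths CANNOT exist.

Kraft sum = 1.1953125. Not satisfied.


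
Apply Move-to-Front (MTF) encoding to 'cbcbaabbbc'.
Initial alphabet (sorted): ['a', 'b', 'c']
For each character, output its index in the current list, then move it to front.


MTF encoding:
'c': index 2 in ['a', 'b', 'c'] -> ['c', 'a', 'b']
'b': index 2 in ['c', 'a', 'b'] -> ['b', 'c', 'a']
'c': index 1 in ['b', 'c', 'a'] -> ['c', 'b', 'a']
'b': index 1 in ['c', 'b', 'a'] -> ['b', 'c', 'a']
'a': index 2 in ['b', 'c', 'a'] -> ['a', 'b', 'c']
'a': index 0 in ['a', 'b', 'c'] -> ['a', 'b', 'c']
'b': index 1 in ['a', 'b', 'c'] -> ['b', 'a', 'c']
'b': index 0 in ['b', 'a', 'c'] -> ['b', 'a', 'c']
'b': index 0 in ['b', 'a', 'c'] -> ['b', 'a', 'c']
'c': index 2 in ['b', 'a', 'c'] -> ['c', 'b', 'a']


Output: [2, 2, 1, 1, 2, 0, 1, 0, 0, 2]


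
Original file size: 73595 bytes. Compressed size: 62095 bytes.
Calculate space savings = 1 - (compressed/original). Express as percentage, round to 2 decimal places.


ratio = compressed/original = 62095/73595 = 0.843739
savings = 1 - ratio = 1 - 0.843739 = 0.156261
as a percentage: 0.156261 * 100 = 15.63%

Space savings = 1 - 62095/73595 = 15.63%


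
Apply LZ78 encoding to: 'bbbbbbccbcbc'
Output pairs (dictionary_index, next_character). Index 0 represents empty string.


LZ78 encoding steps:
Dictionary: {0: ''}
Step 1: w='' (idx 0), next='b' -> output (0, 'b'), add 'b' as idx 1
Step 2: w='b' (idx 1), next='b' -> output (1, 'b'), add 'bb' as idx 2
Step 3: w='bb' (idx 2), next='b' -> output (2, 'b'), add 'bbb' as idx 3
Step 4: w='' (idx 0), next='c' -> output (0, 'c'), add 'c' as idx 4
Step 5: w='c' (idx 4), next='b' -> output (4, 'b'), add 'cb' as idx 5
Step 6: w='cb' (idx 5), next='c' -> output (5, 'c'), add 'cbc' as idx 6


Encoded: [(0, 'b'), (1, 'b'), (2, 'b'), (0, 'c'), (4, 'b'), (5, 'c')]


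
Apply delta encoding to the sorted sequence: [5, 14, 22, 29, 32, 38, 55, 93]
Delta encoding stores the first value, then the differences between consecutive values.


First value: 5
Deltas:
  14 - 5 = 9
  22 - 14 = 8
  29 - 22 = 7
  32 - 29 = 3
  38 - 32 = 6
  55 - 38 = 17
  93 - 55 = 38


Delta encoded: [5, 9, 8, 7, 3, 6, 17, 38]


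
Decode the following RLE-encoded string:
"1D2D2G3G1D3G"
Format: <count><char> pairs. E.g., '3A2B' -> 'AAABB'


Expanding each <count><char> pair:
  1D -> 'D'
  2D -> 'DD'
  2G -> 'GG'
  3G -> 'GGG'
  1D -> 'D'
  3G -> 'GGG'

Decoded = DDDGGGGGDGGG


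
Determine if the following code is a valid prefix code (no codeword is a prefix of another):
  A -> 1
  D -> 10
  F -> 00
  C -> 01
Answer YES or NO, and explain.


Checking each pair (does one codeword prefix another?):
  A='1' vs D='10': prefix -- VIOLATION

NO -- this is NOT a valid prefix code. A (1) is a prefix of D (10).


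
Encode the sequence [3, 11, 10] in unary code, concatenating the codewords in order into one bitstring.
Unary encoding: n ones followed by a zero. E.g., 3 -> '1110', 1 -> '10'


Encode each number as n ones followed by a terminating 0:
  3 -> 1110 (4 bits)
  11 -> 111111111110 (12 bits)
  10 -> 11111111110 (11 bits)
Total length = 4 + 12 + 11 = 27 bits.

Unary([3, 11, 10]) = 111011111111111011111111110 (27 bits)


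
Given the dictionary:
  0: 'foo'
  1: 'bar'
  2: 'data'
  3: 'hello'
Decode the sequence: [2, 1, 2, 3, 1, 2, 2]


Look up each index in the dictionary:
  2 -> 'data'
  1 -> 'bar'
  2 -> 'data'
  3 -> 'hello'
  1 -> 'bar'
  2 -> 'data'
  2 -> 'data'

Decoded: "data bar data hello bar data data"


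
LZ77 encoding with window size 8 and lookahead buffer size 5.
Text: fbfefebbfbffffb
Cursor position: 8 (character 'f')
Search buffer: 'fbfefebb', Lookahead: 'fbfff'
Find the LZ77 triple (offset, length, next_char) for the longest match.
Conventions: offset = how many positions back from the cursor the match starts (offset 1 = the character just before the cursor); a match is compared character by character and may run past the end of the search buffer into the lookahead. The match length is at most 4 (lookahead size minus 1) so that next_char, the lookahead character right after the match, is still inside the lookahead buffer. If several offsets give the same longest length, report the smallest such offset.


Try each offset into the search buffer:
  offset=1 (pos 7, char 'b'): match length 0
  offset=2 (pos 6, char 'b'): match length 0
  offset=3 (pos 5, char 'e'): match length 0
  offset=4 (pos 4, char 'f'): match length 1
  offset=5 (pos 3, char 'e'): match length 0
  offset=6 (pos 2, char 'f'): match length 1
  offset=7 (pos 1, char 'b'): match length 0
  offset=8 (pos 0, char 'f'): match length 3
Longest match has length 3 at offset 8.
next_char = character at position 8 + 3 = 11 -> 'f'

Best match: offset=8, length=3 (matching 'fbf' starting at position 0)
LZ77 triple: (8, 3, 'f')


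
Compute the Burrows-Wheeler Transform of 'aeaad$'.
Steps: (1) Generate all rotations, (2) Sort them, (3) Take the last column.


Rotations (sorted):
  0: $aeaad -> last char: d
  1: aad$ae -> last char: e
  2: ad$aea -> last char: a
  3: aeaad$ -> last char: $
  4: d$aeaa -> last char: a
  5: eaad$a -> last char: a


BWT = dea$aa


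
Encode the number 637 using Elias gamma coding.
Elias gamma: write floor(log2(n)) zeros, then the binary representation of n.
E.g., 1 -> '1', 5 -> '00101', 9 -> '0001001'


num_bits = floor(log2(637)) + 1 = 10
leading_zeros = num_bits - 1 = 9
binary(637) = 1001111101

Elias gamma(637) = '000000000' + '1001111101' = 0000000001001111101 (19 bits)


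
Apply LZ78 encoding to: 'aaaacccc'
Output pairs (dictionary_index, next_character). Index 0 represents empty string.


LZ78 encoding steps:
Dictionary: {0: ''}
Step 1: w='' (idx 0), next='a' -> output (0, 'a'), add 'a' as idx 1
Step 2: w='a' (idx 1), next='a' -> output (1, 'a'), add 'aa' as idx 2
Step 3: w='a' (idx 1), next='c' -> output (1, 'c'), add 'ac' as idx 3
Step 4: w='' (idx 0), next='c' -> output (0, 'c'), add 'c' as idx 4
Step 5: w='c' (idx 4), next='c' -> output (4, 'c'), add 'cc' as idx 5


Encoded: [(0, 'a'), (1, 'a'), (1, 'c'), (0, 'c'), (4, 'c')]


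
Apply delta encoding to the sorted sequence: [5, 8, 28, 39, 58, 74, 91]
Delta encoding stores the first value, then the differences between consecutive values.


First value: 5
Deltas:
  8 - 5 = 3
  28 - 8 = 20
  39 - 28 = 11
  58 - 39 = 19
  74 - 58 = 16
  91 - 74 = 17


Delta encoded: [5, 3, 20, 11, 19, 16, 17]


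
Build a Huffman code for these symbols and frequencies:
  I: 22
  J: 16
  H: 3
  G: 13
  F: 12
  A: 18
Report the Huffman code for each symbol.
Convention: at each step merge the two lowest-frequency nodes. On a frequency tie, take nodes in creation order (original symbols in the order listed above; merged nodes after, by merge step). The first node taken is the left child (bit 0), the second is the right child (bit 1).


Huffman tree construction:
Step 1: Merge H(3) + F(12) = 15
Step 2: Merge G(13) + (H+F)(15) = 28
Step 3: Merge J(16) + A(18) = 34
Step 4: Merge I(22) + (G+(H+F))(28) = 50
Step 5: Merge (J+A)(34) + (I+(G+(H+F)))(50) = 84
Read each symbol's code off the tree from the root (left child = 0, right child = 1).

Codes:
  I: 10 (length 2)
  J: 00 (length 2)
  H: 1110 (length 4)
  G: 110 (length 3)
  F: 1111 (length 4)
  A: 01 (length 2)
Average code length: 211/84 = 2.5119 bits/symbol


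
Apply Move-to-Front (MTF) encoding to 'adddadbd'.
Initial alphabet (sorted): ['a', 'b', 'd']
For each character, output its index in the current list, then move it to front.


MTF encoding:
'a': index 0 in ['a', 'b', 'd'] -> ['a', 'b', 'd']
'd': index 2 in ['a', 'b', 'd'] -> ['d', 'a', 'b']
'd': index 0 in ['d', 'a', 'b'] -> ['d', 'a', 'b']
'd': index 0 in ['d', 'a', 'b'] -> ['d', 'a', 'b']
'a': index 1 in ['d', 'a', 'b'] -> ['a', 'd', 'b']
'd': index 1 in ['a', 'd', 'b'] -> ['d', 'a', 'b']
'b': index 2 in ['d', 'a', 'b'] -> ['b', 'd', 'a']
'd': index 1 in ['b', 'd', 'a'] -> ['d', 'b', 'a']


Output: [0, 2, 0, 0, 1, 1, 2, 1]


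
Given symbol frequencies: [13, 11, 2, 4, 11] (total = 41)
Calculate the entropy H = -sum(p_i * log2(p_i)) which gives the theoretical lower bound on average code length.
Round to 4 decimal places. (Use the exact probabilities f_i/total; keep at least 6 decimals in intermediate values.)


Per-symbol terms -p_i * log2(p_i) with p_i = f_i/41:
  p = 13/41 = 0.317073: log2(p) = -1.657112, -p*log2(p) = 0.525426
  p = 11/41 = 0.268293: log2(p) = -1.898120, -p*log2(p) = 0.509252
  p = 2/41 = 0.048780: log2(p) = -4.357552, -p*log2(p) = 0.212564
  p = 4/41 = 0.097561: log2(p) = -3.357552, -p*log2(p) = 0.327566
  p = 11/41 = 0.268293: log2(p) = -1.898120, -p*log2(p) = 0.509252
H = 0.525426 + 0.509252 + 0.212564 + 0.327566 + 0.509252 = 2.084060

H = 2.0841 bits/symbol


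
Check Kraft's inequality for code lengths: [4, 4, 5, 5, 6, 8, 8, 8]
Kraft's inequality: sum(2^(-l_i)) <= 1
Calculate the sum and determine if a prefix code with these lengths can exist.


Sum = 2^(-4) + 2^(-4) + 2^(-5) + 2^(-5) + 2^(-6) + 2^(-8) + 2^(-8) + 2^(-8)
    = 0.0625 + 0.0625 + 0.03125 + 0.03125 + 0.015625 + 0.00390625 + 0.00390625 + 0.00390625
    = 55/256 = 0.21484375
Since 0.21484375 <= 1, Kraft's inequality IS satisfied.
A prefix code with these lengths CAN exist.

Kraft sum = 0.21484375. Satisfied.


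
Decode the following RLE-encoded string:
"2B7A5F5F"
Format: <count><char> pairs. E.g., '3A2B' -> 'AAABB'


Expanding each <count><char> pair:
  2B -> 'BB'
  7A -> 'AAAAAAA'
  5F -> 'FFFFF'
  5F -> 'FFFFF'

Decoded = BBAAAAAAAFFFFFFFFFF


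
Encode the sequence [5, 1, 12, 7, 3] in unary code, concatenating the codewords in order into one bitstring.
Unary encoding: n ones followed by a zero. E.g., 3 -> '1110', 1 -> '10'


Encode each number as n ones followed by a terminating 0:
  5 -> 111110 (6 bits)
  1 -> 10 (2 bits)
  12 -> 1111111111110 (13 bits)
  7 -> 11111110 (8 bits)
  3 -> 1110 (4 bits)
Total length = 6 + 2 + 13 + 8 + 4 = 33 bits.

Unary([5, 1, 12, 7, 3]) = 111110101111111111110111111101110 (33 bits)


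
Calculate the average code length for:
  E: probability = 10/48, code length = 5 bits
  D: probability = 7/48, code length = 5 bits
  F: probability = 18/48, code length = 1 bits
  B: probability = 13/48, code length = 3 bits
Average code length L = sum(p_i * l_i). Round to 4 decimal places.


Weighted contributions p_i * l_i:
  E: (10/48) * 5 = 50/48
  D: (7/48) * 5 = 35/48
  F: (18/48) * 1 = 18/48
  B: (13/48) * 3 = 39/48
Sum = (50 + 35 + 18 + 39)/48 = 142/48

L = 142/48 = 2.9583 bits/symbol


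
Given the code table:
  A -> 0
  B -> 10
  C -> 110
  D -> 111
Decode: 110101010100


Decoding:
110 -> C
10 -> B
10 -> B
10 -> B
10 -> B
0 -> A


Result: CBBBBA


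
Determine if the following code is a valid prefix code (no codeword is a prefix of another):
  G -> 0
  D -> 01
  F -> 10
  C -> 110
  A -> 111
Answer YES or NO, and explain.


Checking each pair (does one codeword prefix another?):
  G='0' vs D='01': prefix -- VIOLATION

NO -- this is NOT a valid prefix code. G (0) is a prefix of D (01).


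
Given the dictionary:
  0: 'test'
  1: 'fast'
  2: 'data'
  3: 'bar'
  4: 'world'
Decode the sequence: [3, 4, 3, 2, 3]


Look up each index in the dictionary:
  3 -> 'bar'
  4 -> 'world'
  3 -> 'bar'
  2 -> 'data'
  3 -> 'bar'

Decoded: "bar world bar data bar"


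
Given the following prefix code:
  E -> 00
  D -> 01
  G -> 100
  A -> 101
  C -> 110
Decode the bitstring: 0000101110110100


Decoding step by step:
Bits 00 -> E
Bits 00 -> E
Bits 101 -> A
Bits 110 -> C
Bits 110 -> C
Bits 100 -> G


Decoded message: EEACCG


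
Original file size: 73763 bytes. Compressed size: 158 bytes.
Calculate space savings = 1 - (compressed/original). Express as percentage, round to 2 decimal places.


ratio = compressed/original = 158/73763 = 0.002142
savings = 1 - ratio = 1 - 0.002142 = 0.997858
as a percentage: 0.997858 * 100 = 99.79%

Space savings = 1 - 158/73763 = 99.79%


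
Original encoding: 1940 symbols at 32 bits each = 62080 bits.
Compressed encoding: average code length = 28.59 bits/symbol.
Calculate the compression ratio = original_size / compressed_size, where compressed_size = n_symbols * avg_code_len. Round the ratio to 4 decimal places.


original_size = n_symbols * orig_bits = 1940 * 32 = 62080 bits
compressed_size = n_symbols * avg_code_len = 1940 * 28.59 = 55464.6 bits
ratio = original_size / compressed_size = 62080 / 55464.6 = 1.1193

Compression ratio = 1.1193


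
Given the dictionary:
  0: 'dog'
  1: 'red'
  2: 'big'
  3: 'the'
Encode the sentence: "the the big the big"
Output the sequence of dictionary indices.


Look up each word in the dictionary:
  'the' -> 3
  'the' -> 3
  'big' -> 2
  'the' -> 3
  'big' -> 2

Encoded: [3, 3, 2, 3, 2]


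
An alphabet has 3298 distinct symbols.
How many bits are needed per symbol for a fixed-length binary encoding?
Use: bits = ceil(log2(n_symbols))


log2(3298) = 11.6874
Bracket: 2^11 = 2048 < 3298 <= 2^12 = 4096
So ceil(log2(3298)) = 12

bits = ceil(log2(3298)) = ceil(11.6874) = 12 bits


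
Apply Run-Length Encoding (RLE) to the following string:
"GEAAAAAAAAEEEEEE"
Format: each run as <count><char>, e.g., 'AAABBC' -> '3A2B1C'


Scanning runs left to right:
  i=0: run of 'G' x 1 -> '1G'
  i=1: run of 'E' x 1 -> '1E'
  i=2: run of 'A' x 8 -> '8A'
  i=10: run of 'E' x 6 -> '6E'

RLE = 1G1E8A6E


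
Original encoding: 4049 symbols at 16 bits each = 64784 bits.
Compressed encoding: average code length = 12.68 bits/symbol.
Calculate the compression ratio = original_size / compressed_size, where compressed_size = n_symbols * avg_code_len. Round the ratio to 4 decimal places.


original_size = n_symbols * orig_bits = 4049 * 16 = 64784 bits
compressed_size = n_symbols * avg_code_len = 4049 * 12.68 = 51341.32 bits
ratio = original_size / compressed_size = 64784 / 51341.32 = 1.2618

Compression ratio = 1.2618


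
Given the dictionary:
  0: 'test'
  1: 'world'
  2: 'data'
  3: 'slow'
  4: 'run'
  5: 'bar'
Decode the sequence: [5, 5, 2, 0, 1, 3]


Look up each index in the dictionary:
  5 -> 'bar'
  5 -> 'bar'
  2 -> 'data'
  0 -> 'test'
  1 -> 'world'
  3 -> 'slow'

Decoded: "bar bar data test world slow"


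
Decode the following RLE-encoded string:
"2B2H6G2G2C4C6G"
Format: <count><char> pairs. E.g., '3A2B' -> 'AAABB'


Expanding each <count><char> pair:
  2B -> 'BB'
  2H -> 'HH'
  6G -> 'GGGGGG'
  2G -> 'GG'
  2C -> 'CC'
  4C -> 'CCCC'
  6G -> 'GGGGGG'

Decoded = BBHHGGGGGGGGCCCCCCGGGGGG


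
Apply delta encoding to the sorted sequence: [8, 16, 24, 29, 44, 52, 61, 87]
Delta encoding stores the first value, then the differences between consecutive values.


First value: 8
Deltas:
  16 - 8 = 8
  24 - 16 = 8
  29 - 24 = 5
  44 - 29 = 15
  52 - 44 = 8
  61 - 52 = 9
  87 - 61 = 26


Delta encoded: [8, 8, 8, 5, 15, 8, 9, 26]


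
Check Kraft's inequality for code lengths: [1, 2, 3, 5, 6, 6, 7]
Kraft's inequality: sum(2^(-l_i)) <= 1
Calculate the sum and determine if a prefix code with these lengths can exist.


Sum = 2^(-1) + 2^(-2) + 2^(-3) + 2^(-5) + 2^(-6) + 2^(-6) + 2^(-7)
    = 0.5 + 0.25 + 0.125 + 0.03125 + 0.015625 + 0.015625 + 0.0078125
    = 121/128 = 0.9453125
Since 0.9453125 <= 1, Kraft's inequality IS satisfied.
A prefix code with these lengths CAN exist.

Kraft sum = 0.9453125. Satisfied.


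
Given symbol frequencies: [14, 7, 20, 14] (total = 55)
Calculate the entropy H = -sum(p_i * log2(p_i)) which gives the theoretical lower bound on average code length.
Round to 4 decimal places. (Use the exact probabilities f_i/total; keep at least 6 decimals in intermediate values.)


Per-symbol terms -p_i * log2(p_i) with p_i = f_i/55:
  p = 14/55 = 0.254545: log2(p) = -1.974005, -p*log2(p) = 0.502474
  p = 7/55 = 0.127273: log2(p) = -2.974005, -p*log2(p) = 0.378510
  p = 20/55 = 0.363636: log2(p) = -1.459432, -p*log2(p) = 0.530702
  p = 14/55 = 0.254545: log2(p) = -1.974005, -p*log2(p) = 0.502474
H = 0.502474 + 0.378510 + 0.530702 + 0.502474 = 1.914160

H = 1.9142 bits/symbol


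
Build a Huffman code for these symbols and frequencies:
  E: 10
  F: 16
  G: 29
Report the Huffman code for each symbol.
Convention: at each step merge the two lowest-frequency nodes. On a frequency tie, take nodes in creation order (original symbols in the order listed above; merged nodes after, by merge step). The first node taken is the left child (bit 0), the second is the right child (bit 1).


Huffman tree construction:
Step 1: Merge E(10) + F(16) = 26
Step 2: Merge (E+F)(26) + G(29) = 55
Read each symbol's code off the tree from the root (left child = 0, right child = 1).

Codes:
  E: 00 (length 2)
  F: 01 (length 2)
  G: 1 (length 1)
Average code length: 81/55 = 1.4727 bits/symbol


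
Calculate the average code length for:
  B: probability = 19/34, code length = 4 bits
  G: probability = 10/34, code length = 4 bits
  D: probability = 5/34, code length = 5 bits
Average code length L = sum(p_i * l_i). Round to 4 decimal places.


Weighted contributions p_i * l_i:
  B: (19/34) * 4 = 76/34
  G: (10/34) * 4 = 40/34
  D: (5/34) * 5 = 25/34
Sum = (76 + 40 + 25)/34 = 141/34

L = 141/34 = 4.1471 bits/symbol


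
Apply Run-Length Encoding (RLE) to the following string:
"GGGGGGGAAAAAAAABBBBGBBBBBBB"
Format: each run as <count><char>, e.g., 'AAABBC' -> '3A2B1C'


Scanning runs left to right:
  i=0: run of 'G' x 7 -> '7G'
  i=7: run of 'A' x 8 -> '8A'
  i=15: run of 'B' x 4 -> '4B'
  i=19: run of 'G' x 1 -> '1G'
  i=20: run of 'B' x 7 -> '7B'

RLE = 7G8A4B1G7B


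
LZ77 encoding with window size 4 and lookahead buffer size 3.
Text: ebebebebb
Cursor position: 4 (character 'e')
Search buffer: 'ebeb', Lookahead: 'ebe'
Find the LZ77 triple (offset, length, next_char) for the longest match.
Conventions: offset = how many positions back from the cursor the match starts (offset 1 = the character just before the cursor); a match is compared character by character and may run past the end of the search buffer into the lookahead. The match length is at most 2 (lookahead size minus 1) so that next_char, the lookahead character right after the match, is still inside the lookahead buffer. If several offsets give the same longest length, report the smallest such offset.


Try each offset into the search buffer:
  offset=1 (pos 3, char 'b'): match length 0
  offset=2 (pos 2, char 'e'): match length 2
  offset=3 (pos 1, char 'b'): match length 0
  offset=4 (pos 0, char 'e'): match length 2
Longest match has length 2, found at offsets 2, 4; take the smallest, offset 2.
next_char = character at position 4 + 2 = 6 -> 'e'

Best match: offset=2, length=2 (matching 'eb' starting at position 2)
LZ77 triple: (2, 2, 'e')


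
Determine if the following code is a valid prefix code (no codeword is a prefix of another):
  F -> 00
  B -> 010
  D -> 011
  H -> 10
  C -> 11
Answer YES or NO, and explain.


Checking each pair (does one codeword prefix another?):
  F='00' vs B='010': no prefix
  F='00' vs D='011': no prefix
  F='00' vs H='10': no prefix
  F='00' vs C='11': no prefix
  B='010' vs F='00': no prefix
  B='010' vs D='011': no prefix
  B='010' vs H='10': no prefix
  B='010' vs C='11': no prefix
  D='011' vs F='00': no prefix
  D='011' vs B='010': no prefix
  D='011' vs H='10': no prefix
  D='011' vs C='11': no prefix
  H='10' vs F='00': no prefix
  H='10' vs B='010': no prefix
  H='10' vs D='011': no prefix
  H='10' vs C='11': no prefix
  C='11' vs F='00': no prefix
  C='11' vs B='010': no prefix
  C='11' vs D='011': no prefix
  C='11' vs H='10': no prefix
No violation found over all pairs.

YES -- this is a valid prefix code. No codeword is a prefix of any other codeword.


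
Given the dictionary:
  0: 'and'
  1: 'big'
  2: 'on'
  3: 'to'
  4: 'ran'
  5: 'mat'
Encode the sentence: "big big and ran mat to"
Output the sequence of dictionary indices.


Look up each word in the dictionary:
  'big' -> 1
  'big' -> 1
  'and' -> 0
  'ran' -> 4
  'mat' -> 5
  'to' -> 3

Encoded: [1, 1, 0, 4, 5, 3]


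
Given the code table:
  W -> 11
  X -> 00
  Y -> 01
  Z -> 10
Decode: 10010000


Decoding:
10 -> Z
01 -> Y
00 -> X
00 -> X


Result: ZYXX


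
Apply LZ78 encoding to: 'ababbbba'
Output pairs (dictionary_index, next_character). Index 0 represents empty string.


LZ78 encoding steps:
Dictionary: {0: ''}
Step 1: w='' (idx 0), next='a' -> output (0, 'a'), add 'a' as idx 1
Step 2: w='' (idx 0), next='b' -> output (0, 'b'), add 'b' as idx 2
Step 3: w='a' (idx 1), next='b' -> output (1, 'b'), add 'ab' as idx 3
Step 4: w='b' (idx 2), next='b' -> output (2, 'b'), add 'bb' as idx 4
Step 5: w='b' (idx 2), next='a' -> output (2, 'a'), add 'ba' as idx 5


Encoded: [(0, 'a'), (0, 'b'), (1, 'b'), (2, 'b'), (2, 'a')]


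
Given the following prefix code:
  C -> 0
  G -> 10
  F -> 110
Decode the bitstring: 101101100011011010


Decoding step by step:
Bits 10 -> G
Bits 110 -> F
Bits 110 -> F
Bits 0 -> C
Bits 0 -> C
Bits 110 -> F
Bits 110 -> F
Bits 10 -> G


Decoded message: GFFCCFFG


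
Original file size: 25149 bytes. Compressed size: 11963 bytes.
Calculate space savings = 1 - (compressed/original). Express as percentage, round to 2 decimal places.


ratio = compressed/original = 11963/25149 = 0.475685
savings = 1 - ratio = 1 - 0.475685 = 0.524315
as a percentage: 0.524315 * 100 = 52.43%

Space savings = 1 - 11963/25149 = 52.43%


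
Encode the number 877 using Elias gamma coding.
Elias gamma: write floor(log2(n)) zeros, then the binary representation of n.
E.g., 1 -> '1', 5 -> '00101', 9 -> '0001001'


num_bits = floor(log2(877)) + 1 = 10
leading_zeros = num_bits - 1 = 9
binary(877) = 1101101101

Elias gamma(877) = '000000000' + '1101101101' = 0000000001101101101 (19 bits)


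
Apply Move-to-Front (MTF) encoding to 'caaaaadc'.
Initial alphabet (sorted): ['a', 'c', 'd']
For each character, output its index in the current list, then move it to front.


MTF encoding:
'c': index 1 in ['a', 'c', 'd'] -> ['c', 'a', 'd']
'a': index 1 in ['c', 'a', 'd'] -> ['a', 'c', 'd']
'a': index 0 in ['a', 'c', 'd'] -> ['a', 'c', 'd']
'a': index 0 in ['a', 'c', 'd'] -> ['a', 'c', 'd']
'a': index 0 in ['a', 'c', 'd'] -> ['a', 'c', 'd']
'a': index 0 in ['a', 'c', 'd'] -> ['a', 'c', 'd']
'd': index 2 in ['a', 'c', 'd'] -> ['d', 'a', 'c']
'c': index 2 in ['d', 'a', 'c'] -> ['c', 'd', 'a']


Output: [1, 1, 0, 0, 0, 0, 2, 2]


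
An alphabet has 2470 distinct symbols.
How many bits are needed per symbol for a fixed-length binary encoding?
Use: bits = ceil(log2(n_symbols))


log2(2470) = 11.2703
Bracket: 2^11 = 2048 < 2470 <= 2^12 = 4096
So ceil(log2(2470)) = 12

bits = ceil(log2(2470)) = ceil(11.2703) = 12 bits


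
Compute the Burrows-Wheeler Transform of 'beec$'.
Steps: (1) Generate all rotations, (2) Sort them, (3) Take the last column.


Rotations (sorted):
  0: $beec -> last char: c
  1: beec$ -> last char: $
  2: c$bee -> last char: e
  3: ec$be -> last char: e
  4: eec$b -> last char: b


BWT = c$eeb


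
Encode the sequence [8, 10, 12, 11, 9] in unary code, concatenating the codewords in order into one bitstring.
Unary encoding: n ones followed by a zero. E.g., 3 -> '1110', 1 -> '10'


Encode each number as n ones followed by a terminating 0:
  8 -> 111111110 (9 bits)
  10 -> 11111111110 (11 bits)
  12 -> 1111111111110 (13 bits)
  11 -> 111111111110 (12 bits)
  9 -> 1111111110 (10 bits)
Total length = 9 + 11 + 13 + 12 + 10 = 55 bits.

Unary([8, 10, 12, 11, 9]) = 1111111101111111111011111111111101111111111101111111110 (55 bits)


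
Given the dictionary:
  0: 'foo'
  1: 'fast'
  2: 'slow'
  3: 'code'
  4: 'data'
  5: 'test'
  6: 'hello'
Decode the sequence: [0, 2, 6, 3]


Look up each index in the dictionary:
  0 -> 'foo'
  2 -> 'slow'
  6 -> 'hello'
  3 -> 'code'

Decoded: "foo slow hello code"


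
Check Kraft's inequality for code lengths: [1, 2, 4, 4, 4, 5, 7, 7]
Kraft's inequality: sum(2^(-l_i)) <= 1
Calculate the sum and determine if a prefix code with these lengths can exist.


Sum = 2^(-1) + 2^(-2) + 2^(-4) + 2^(-4) + 2^(-4) + 2^(-5) + 2^(-7) + 2^(-7)
    = 0.5 + 0.25 + 0.0625 + 0.0625 + 0.0625 + 0.03125 + 0.0078125 + 0.0078125
    = 126/128 = 0.984375
Since 0.984375 <= 1, Kraft's inequality IS satisfied.
A prefix code with these lengths CAN exist.

Kraft sum = 0.984375. Satisfied.


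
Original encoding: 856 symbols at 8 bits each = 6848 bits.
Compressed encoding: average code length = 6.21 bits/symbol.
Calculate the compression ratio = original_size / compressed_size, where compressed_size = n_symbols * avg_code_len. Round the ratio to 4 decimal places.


original_size = n_symbols * orig_bits = 856 * 8 = 6848 bits
compressed_size = n_symbols * avg_code_len = 856 * 6.21 = 5315.76 bits
ratio = original_size / compressed_size = 6848 / 5315.76 = 1.2882

Compression ratio = 1.2882


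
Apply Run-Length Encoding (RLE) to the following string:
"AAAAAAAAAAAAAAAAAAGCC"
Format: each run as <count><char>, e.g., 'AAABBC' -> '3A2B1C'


Scanning runs left to right:
  i=0: run of 'A' x 18 -> '18A'
  i=18: run of 'G' x 1 -> '1G'
  i=19: run of 'C' x 2 -> '2C'

RLE = 18A1G2C


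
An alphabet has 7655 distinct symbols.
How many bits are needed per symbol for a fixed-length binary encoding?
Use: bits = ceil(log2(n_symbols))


log2(7655) = 12.9022
Bracket: 2^12 = 4096 < 7655 <= 2^13 = 8192
So ceil(log2(7655)) = 13

bits = ceil(log2(7655)) = ceil(12.9022) = 13 bits


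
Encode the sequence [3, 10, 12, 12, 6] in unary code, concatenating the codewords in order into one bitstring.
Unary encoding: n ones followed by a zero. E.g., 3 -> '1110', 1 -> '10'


Encode each number as n ones followed by a terminating 0:
  3 -> 1110 (4 bits)
  10 -> 11111111110 (11 bits)
  12 -> 1111111111110 (13 bits)
  12 -> 1111111111110 (13 bits)
  6 -> 1111110 (7 bits)
Total length = 4 + 11 + 13 + 13 + 7 = 48 bits.

Unary([3, 10, 12, 12, 6]) = 111011111111110111111111111011111111111101111110 (48 bits)


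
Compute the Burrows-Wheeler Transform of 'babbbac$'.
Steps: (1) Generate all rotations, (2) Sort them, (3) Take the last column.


Rotations (sorted):
  0: $babbbac -> last char: c
  1: abbbac$b -> last char: b
  2: ac$babbb -> last char: b
  3: babbbac$ -> last char: $
  4: bac$babb -> last char: b
  5: bbac$bab -> last char: b
  6: bbbac$ba -> last char: a
  7: c$babbba -> last char: a


BWT = cbb$bbaa


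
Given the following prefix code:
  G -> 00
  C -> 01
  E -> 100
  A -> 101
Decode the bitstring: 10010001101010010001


Decoding step by step:
Bits 100 -> E
Bits 100 -> E
Bits 01 -> C
Bits 101 -> A
Bits 01 -> C
Bits 00 -> G
Bits 100 -> E
Bits 01 -> C


Decoded message: EECACGEC


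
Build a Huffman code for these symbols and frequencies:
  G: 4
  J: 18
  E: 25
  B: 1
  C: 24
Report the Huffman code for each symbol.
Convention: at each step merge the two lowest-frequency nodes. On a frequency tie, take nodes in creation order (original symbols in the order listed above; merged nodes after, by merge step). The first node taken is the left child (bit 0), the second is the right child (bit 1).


Huffman tree construction:
Step 1: Merge B(1) + G(4) = 5
Step 2: Merge (B+G)(5) + J(18) = 23
Step 3: Merge ((B+G)+J)(23) + C(24) = 47
Step 4: Merge E(25) + (((B+G)+J)+C)(47) = 72
Read each symbol's code off the tree from the root (left child = 0, right child = 1).

Codes:
  G: 1001 (length 4)
  J: 101 (length 3)
  E: 0 (length 1)
  B: 1000 (length 4)
  C: 11 (length 2)
Average code length: 147/72 = 2.0417 bits/symbol


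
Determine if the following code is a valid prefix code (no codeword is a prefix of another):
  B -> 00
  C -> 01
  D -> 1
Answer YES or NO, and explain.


Checking each pair (does one codeword prefix another?):
  B='00' vs C='01': no prefix
  B='00' vs D='1': no prefix
  C='01' vs B='00': no prefix
  C='01' vs D='1': no prefix
  D='1' vs B='00': no prefix
  D='1' vs C='01': no prefix
No violation found over all pairs.

YES -- this is a valid prefix code. No codeword is a prefix of any other codeword.


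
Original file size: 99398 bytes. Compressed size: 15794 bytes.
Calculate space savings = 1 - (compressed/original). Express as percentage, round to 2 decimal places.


ratio = compressed/original = 15794/99398 = 0.158897
savings = 1 - ratio = 1 - 0.158897 = 0.841103
as a percentage: 0.841103 * 100 = 84.11%

Space savings = 1 - 15794/99398 = 84.11%


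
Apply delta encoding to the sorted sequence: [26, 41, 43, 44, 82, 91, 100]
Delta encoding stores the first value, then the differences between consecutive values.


First value: 26
Deltas:
  41 - 26 = 15
  43 - 41 = 2
  44 - 43 = 1
  82 - 44 = 38
  91 - 82 = 9
  100 - 91 = 9


Delta encoded: [26, 15, 2, 1, 38, 9, 9]


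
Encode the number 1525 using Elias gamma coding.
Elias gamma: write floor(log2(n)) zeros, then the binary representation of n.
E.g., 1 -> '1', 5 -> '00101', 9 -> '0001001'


num_bits = floor(log2(1525)) + 1 = 11
leading_zeros = num_bits - 1 = 10
binary(1525) = 10111110101

Elias gamma(1525) = '0000000000' + '10111110101' = 000000000010111110101 (21 bits)


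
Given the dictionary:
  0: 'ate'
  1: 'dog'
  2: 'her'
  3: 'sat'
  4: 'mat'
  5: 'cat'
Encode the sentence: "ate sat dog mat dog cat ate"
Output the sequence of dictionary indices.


Look up each word in the dictionary:
  'ate' -> 0
  'sat' -> 3
  'dog' -> 1
  'mat' -> 4
  'dog' -> 1
  'cat' -> 5
  'ate' -> 0

Encoded: [0, 3, 1, 4, 1, 5, 0]


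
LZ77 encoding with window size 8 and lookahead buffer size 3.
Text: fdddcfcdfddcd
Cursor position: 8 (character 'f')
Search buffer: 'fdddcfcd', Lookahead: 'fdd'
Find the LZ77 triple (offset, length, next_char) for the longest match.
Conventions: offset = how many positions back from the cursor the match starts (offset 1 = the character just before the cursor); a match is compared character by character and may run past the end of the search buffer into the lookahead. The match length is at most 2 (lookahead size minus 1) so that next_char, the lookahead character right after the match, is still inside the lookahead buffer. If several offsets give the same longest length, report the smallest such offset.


Try each offset into the search buffer:
  offset=1 (pos 7, char 'd'): match length 0
  offset=2 (pos 6, char 'c'): match length 0
  offset=3 (pos 5, char 'f'): match length 1
  offset=4 (pos 4, char 'c'): match length 0
  offset=5 (pos 3, char 'd'): match length 0
  offset=6 (pos 2, char 'd'): match length 0
  offset=7 (pos 1, char 'd'): match length 0
  offset=8 (pos 0, char 'f'): match length 2
Longest match has length 2 at offset 8.
next_char = character at position 8 + 2 = 10 -> 'd'

Best match: offset=8, length=2 (matching 'fd' starting at position 0)
LZ77 triple: (8, 2, 'd')


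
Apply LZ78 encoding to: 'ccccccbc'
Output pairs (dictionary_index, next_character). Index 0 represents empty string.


LZ78 encoding steps:
Dictionary: {0: ''}
Step 1: w='' (idx 0), next='c' -> output (0, 'c'), add 'c' as idx 1
Step 2: w='c' (idx 1), next='c' -> output (1, 'c'), add 'cc' as idx 2
Step 3: w='cc' (idx 2), next='c' -> output (2, 'c'), add 'ccc' as idx 3
Step 4: w='' (idx 0), next='b' -> output (0, 'b'), add 'b' as idx 4
Step 5: w='c' (idx 1), end of input -> output (1, '')


Encoded: [(0, 'c'), (1, 'c'), (2, 'c'), (0, 'b'), (1, '')]


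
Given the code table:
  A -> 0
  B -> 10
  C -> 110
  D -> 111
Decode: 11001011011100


Decoding:
110 -> C
0 -> A
10 -> B
110 -> C
111 -> D
0 -> A
0 -> A


Result: CABCDAA


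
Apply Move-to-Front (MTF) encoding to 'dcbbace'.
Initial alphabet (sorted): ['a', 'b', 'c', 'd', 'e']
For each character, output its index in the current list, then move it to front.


MTF encoding:
'd': index 3 in ['a', 'b', 'c', 'd', 'e'] -> ['d', 'a', 'b', 'c', 'e']
'c': index 3 in ['d', 'a', 'b', 'c', 'e'] -> ['c', 'd', 'a', 'b', 'e']
'b': index 3 in ['c', 'd', 'a', 'b', 'e'] -> ['b', 'c', 'd', 'a', 'e']
'b': index 0 in ['b', 'c', 'd', 'a', 'e'] -> ['b', 'c', 'd', 'a', 'e']
'a': index 3 in ['b', 'c', 'd', 'a', 'e'] -> ['a', 'b', 'c', 'd', 'e']
'c': index 2 in ['a', 'b', 'c', 'd', 'e'] -> ['c', 'a', 'b', 'd', 'e']
'e': index 4 in ['c', 'a', 'b', 'd', 'e'] -> ['e', 'c', 'a', 'b', 'd']


Output: [3, 3, 3, 0, 3, 2, 4]


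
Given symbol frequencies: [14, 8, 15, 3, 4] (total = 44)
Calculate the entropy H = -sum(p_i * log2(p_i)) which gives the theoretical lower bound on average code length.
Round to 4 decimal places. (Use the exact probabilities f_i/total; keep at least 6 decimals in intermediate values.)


Per-symbol terms -p_i * log2(p_i) with p_i = f_i/44:
  p = 14/44 = 0.318182: log2(p) = -1.652077, -p*log2(p) = 0.525661
  p = 8/44 = 0.181818: log2(p) = -2.459432, -p*log2(p) = 0.447169
  p = 15/44 = 0.340909: log2(p) = -1.552541, -p*log2(p) = 0.529275
  p = 3/44 = 0.068182: log2(p) = -3.874469, -p*log2(p) = 0.264168
  p = 4/44 = 0.090909: log2(p) = -3.459432, -p*log2(p) = 0.314494
H = 0.525661 + 0.447169 + 0.529275 + 0.264168 + 0.314494 = 2.080767

H = 2.0808 bits/symbol


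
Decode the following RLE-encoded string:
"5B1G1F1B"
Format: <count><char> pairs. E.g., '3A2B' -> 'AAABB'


Expanding each <count><char> pair:
  5B -> 'BBBBB'
  1G -> 'G'
  1F -> 'F'
  1B -> 'B'

Decoded = BBBBBGFB


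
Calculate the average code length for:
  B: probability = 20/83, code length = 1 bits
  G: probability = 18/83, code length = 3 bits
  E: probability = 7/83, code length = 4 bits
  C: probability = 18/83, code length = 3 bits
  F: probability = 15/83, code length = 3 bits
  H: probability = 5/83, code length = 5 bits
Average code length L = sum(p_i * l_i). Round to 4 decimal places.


Weighted contributions p_i * l_i:
  B: (20/83) * 1 = 20/83
  G: (18/83) * 3 = 54/83
  E: (7/83) * 4 = 28/83
  C: (18/83) * 3 = 54/83
  F: (15/83) * 3 = 45/83
  H: (5/83) * 5 = 25/83
Sum = (20 + 54 + 28 + 54 + 45 + 25)/83 = 226/83

L = 226/83 = 2.7229 bits/symbol


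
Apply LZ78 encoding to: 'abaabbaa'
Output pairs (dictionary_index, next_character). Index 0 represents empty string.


LZ78 encoding steps:
Dictionary: {0: ''}
Step 1: w='' (idx 0), next='a' -> output (0, 'a'), add 'a' as idx 1
Step 2: w='' (idx 0), next='b' -> output (0, 'b'), add 'b' as idx 2
Step 3: w='a' (idx 1), next='a' -> output (1, 'a'), add 'aa' as idx 3
Step 4: w='b' (idx 2), next='b' -> output (2, 'b'), add 'bb' as idx 4
Step 5: w='aa' (idx 3), end of input -> output (3, '')


Encoded: [(0, 'a'), (0, 'b'), (1, 'a'), (2, 'b'), (3, '')]


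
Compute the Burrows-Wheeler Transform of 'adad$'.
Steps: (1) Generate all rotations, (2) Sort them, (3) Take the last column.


Rotations (sorted):
  0: $adad -> last char: d
  1: ad$ad -> last char: d
  2: adad$ -> last char: $
  3: d$ada -> last char: a
  4: dad$a -> last char: a


BWT = dd$aa


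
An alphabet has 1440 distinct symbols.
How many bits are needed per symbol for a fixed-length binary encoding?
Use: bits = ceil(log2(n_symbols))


log2(1440) = 10.4919
Bracket: 2^10 = 1024 < 1440 <= 2^11 = 2048
So ceil(log2(1440)) = 11

bits = ceil(log2(1440)) = ceil(10.4919) = 11 bits


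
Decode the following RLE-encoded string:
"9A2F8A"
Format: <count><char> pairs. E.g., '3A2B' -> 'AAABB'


Expanding each <count><char> pair:
  9A -> 'AAAAAAAAA'
  2F -> 'FF'
  8A -> 'AAAAAAAA'

Decoded = AAAAAAAAAFFAAAAAAAA
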